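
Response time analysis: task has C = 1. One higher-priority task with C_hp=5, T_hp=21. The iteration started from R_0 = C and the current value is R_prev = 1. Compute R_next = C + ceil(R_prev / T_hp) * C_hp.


R_next = C + ceil(R_prev / T_hp) * C_hp
ceil(1 / 21) = ceil(0.0476) = 1
Interference = 1 * 5 = 5
R_next = 1 + 5 = 6

6


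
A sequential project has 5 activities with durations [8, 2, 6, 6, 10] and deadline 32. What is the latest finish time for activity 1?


LF(activity 1) = deadline - sum of successor durations
Successors: activities 2 through 5 with durations [2, 6, 6, 10]
Sum of successor durations = 24
LF = 32 - 24 = 8

8


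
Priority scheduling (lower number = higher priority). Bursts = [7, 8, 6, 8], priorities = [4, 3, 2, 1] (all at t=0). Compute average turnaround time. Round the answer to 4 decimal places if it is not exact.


Sort by priority (ascending = highest first):
Order: [(1, 8), (2, 6), (3, 8), (4, 7)]
Completion times:
  Priority 1, burst=8, C=8
  Priority 2, burst=6, C=14
  Priority 3, burst=8, C=22
  Priority 4, burst=7, C=29
Average turnaround = 73/4 = 18.25

18.25


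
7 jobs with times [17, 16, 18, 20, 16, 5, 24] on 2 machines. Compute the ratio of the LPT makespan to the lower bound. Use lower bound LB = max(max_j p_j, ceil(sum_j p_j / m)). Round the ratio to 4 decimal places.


LPT order: [24, 20, 18, 17, 16, 16, 5]
Machine loads after assignment: [57, 59]
LPT makespan = 59
Lower bound = max(max_job, ceil(total/2)) = max(24, 58) = 58
Ratio = 59 / 58 = 1.0172

1.0172


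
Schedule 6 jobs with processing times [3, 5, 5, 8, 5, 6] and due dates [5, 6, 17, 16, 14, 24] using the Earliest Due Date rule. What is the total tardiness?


Sort by due date (EDD order): [(3, 5), (5, 6), (5, 14), (8, 16), (5, 17), (6, 24)]
Compute completion times and tardiness:
  Job 1: p=3, d=5, C=3, tardiness=max(0,3-5)=0
  Job 2: p=5, d=6, C=8, tardiness=max(0,8-6)=2
  Job 3: p=5, d=14, C=13, tardiness=max(0,13-14)=0
  Job 4: p=8, d=16, C=21, tardiness=max(0,21-16)=5
  Job 5: p=5, d=17, C=26, tardiness=max(0,26-17)=9
  Job 6: p=6, d=24, C=32, tardiness=max(0,32-24)=8
Total tardiness = 24

24


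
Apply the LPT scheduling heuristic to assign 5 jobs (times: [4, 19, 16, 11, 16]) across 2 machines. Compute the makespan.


Sort jobs in decreasing order (LPT): [19, 16, 16, 11, 4]
Assign each job to the least loaded machine:
  Machine 1: jobs [19, 11, 4], load = 34
  Machine 2: jobs [16, 16], load = 32
Makespan = max load = 34

34


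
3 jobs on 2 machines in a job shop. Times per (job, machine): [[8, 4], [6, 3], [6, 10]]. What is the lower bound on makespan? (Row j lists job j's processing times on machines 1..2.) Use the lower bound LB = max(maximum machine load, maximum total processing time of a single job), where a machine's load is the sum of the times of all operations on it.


Machine loads:
  Machine 1: 8 + 6 + 6 = 20
  Machine 2: 4 + 3 + 10 = 17
Max machine load = 20
Job totals:
  Job 1: 12
  Job 2: 9
  Job 3: 16
Max job total = 16
Lower bound = max(20, 16) = 20

20


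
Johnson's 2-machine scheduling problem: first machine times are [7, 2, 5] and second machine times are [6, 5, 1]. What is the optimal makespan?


Apply Johnson's rule:
  Group 1 (a <= b): [(2, 2, 5)]
  Group 2 (a > b): [(1, 7, 6), (3, 5, 1)]
Optimal job order: [2, 1, 3]
Schedule:
  Job 2: M1 done at 2, M2 done at 7
  Job 1: M1 done at 9, M2 done at 15
  Job 3: M1 done at 14, M2 done at 16
Makespan = 16

16


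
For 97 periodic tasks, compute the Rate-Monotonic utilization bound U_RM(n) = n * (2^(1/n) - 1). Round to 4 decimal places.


Compute 2^(1/97) = 1.0071714397
Subtract 1: 1.0071714397 - 1 = 0.0071714397
Multiply by n: 97 * 0.0071714397 = 0.6956296509
Round to 4 dp: 0.6956

0.6956


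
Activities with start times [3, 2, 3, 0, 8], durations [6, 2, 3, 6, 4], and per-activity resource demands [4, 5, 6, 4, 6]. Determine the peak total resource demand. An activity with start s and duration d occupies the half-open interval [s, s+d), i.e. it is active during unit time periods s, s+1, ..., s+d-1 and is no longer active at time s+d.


Each activity i is active on [start_i, start_i + duration_i).
Compute total resource usage per time slot:
  t=0: active resources = [4], total = 4
  t=1: active resources = [4], total = 4
  t=2: active resources = [5, 4], total = 9
  t=3: active resources = [4, 5, 6, 4], total = 19
  t=4: active resources = [4, 6, 4], total = 14
  t=5: active resources = [4, 6, 4], total = 14
  t=6: active resources = [4], total = 4
  t=7: active resources = [4], total = 4
  t=8: active resources = [4, 6], total = 10
  t=9: active resources = [6], total = 6
  t=10: active resources = [6], total = 6
  t=11: active resources = [6], total = 6
Peak resource demand = 19

19


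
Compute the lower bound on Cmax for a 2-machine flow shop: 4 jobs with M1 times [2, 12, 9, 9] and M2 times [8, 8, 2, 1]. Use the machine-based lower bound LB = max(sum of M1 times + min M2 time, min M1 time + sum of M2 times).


LB1 = sum(M1 times) + min(M2 times) = 32 + 1 = 33
LB2 = min(M1 times) + sum(M2 times) = 2 + 19 = 21
Lower bound = max(LB1, LB2) = max(33, 21) = 33

33


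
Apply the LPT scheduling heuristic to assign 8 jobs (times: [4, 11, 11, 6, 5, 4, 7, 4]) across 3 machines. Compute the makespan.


Sort jobs in decreasing order (LPT): [11, 11, 7, 6, 5, 4, 4, 4]
Assign each job to the least loaded machine:
  Machine 1: jobs [11, 5], load = 16
  Machine 2: jobs [11, 4, 4], load = 19
  Machine 3: jobs [7, 6, 4], load = 17
Makespan = max load = 19

19


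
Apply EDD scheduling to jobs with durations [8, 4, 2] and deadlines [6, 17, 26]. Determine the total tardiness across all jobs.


Sort by due date (EDD order): [(8, 6), (4, 17), (2, 26)]
Compute completion times and tardiness:
  Job 1: p=8, d=6, C=8, tardiness=max(0,8-6)=2
  Job 2: p=4, d=17, C=12, tardiness=max(0,12-17)=0
  Job 3: p=2, d=26, C=14, tardiness=max(0,14-26)=0
Total tardiness = 2

2


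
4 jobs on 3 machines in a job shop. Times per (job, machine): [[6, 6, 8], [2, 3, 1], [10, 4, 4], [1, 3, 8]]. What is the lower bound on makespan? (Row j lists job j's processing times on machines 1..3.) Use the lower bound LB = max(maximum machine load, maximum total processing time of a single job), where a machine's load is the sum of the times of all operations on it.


Machine loads:
  Machine 1: 6 + 2 + 10 + 1 = 19
  Machine 2: 6 + 3 + 4 + 3 = 16
  Machine 3: 8 + 1 + 4 + 8 = 21
Max machine load = 21
Job totals:
  Job 1: 20
  Job 2: 6
  Job 3: 18
  Job 4: 12
Max job total = 20
Lower bound = max(21, 20) = 21

21


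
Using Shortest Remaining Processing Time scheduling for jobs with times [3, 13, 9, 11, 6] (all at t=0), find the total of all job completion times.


Since all jobs arrive at t=0, SRPT equals SPT ordering.
SPT order: [3, 6, 9, 11, 13]
Completion times:
  Job 1: p=3, C=3
  Job 2: p=6, C=9
  Job 3: p=9, C=18
  Job 4: p=11, C=29
  Job 5: p=13, C=42
Total completion time = 3 + 9 + 18 + 29 + 42 = 101

101


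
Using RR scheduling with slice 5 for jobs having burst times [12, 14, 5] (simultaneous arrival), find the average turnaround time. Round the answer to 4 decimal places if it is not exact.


Time quantum = 5
Execution trace:
  J1 runs 5 units, time = 5
  J2 runs 5 units, time = 10
  J3 runs 5 units, time = 15
  J1 runs 5 units, time = 20
  J2 runs 5 units, time = 25
  J1 runs 2 units, time = 27
  J2 runs 4 units, time = 31
Finish times: [27, 31, 15]
Average turnaround = 73/3 = 24.3333

24.3333


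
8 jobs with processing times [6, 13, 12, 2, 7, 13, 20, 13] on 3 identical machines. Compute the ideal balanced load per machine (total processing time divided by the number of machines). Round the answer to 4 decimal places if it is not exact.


Total processing time = 6 + 13 + 12 + 2 + 7 + 13 + 20 + 13 = 86
Number of machines = 3
Ideal balanced load = 86 / 3 = 28.6667

28.6667


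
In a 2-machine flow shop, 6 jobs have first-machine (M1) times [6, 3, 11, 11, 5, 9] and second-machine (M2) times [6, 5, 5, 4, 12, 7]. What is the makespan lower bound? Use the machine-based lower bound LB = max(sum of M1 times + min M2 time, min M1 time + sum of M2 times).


LB1 = sum(M1 times) + min(M2 times) = 45 + 4 = 49
LB2 = min(M1 times) + sum(M2 times) = 3 + 39 = 42
Lower bound = max(LB1, LB2) = max(49, 42) = 49

49


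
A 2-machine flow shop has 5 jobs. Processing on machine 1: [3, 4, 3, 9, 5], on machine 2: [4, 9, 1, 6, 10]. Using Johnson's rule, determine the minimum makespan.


Apply Johnson's rule:
  Group 1 (a <= b): [(1, 3, 4), (2, 4, 9), (5, 5, 10)]
  Group 2 (a > b): [(4, 9, 6), (3, 3, 1)]
Optimal job order: [1, 2, 5, 4, 3]
Schedule:
  Job 1: M1 done at 3, M2 done at 7
  Job 2: M1 done at 7, M2 done at 16
  Job 5: M1 done at 12, M2 done at 26
  Job 4: M1 done at 21, M2 done at 32
  Job 3: M1 done at 24, M2 done at 33
Makespan = 33

33


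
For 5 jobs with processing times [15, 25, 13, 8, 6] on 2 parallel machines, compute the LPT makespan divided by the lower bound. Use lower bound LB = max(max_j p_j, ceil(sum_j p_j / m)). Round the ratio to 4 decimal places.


LPT order: [25, 15, 13, 8, 6]
Machine loads after assignment: [33, 34]
LPT makespan = 34
Lower bound = max(max_job, ceil(total/2)) = max(25, 34) = 34
Ratio = 34 / 34 = 1.0

1.0


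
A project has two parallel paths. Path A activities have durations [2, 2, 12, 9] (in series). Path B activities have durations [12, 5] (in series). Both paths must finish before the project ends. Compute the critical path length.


Path A total = 2 + 2 + 12 + 9 = 25
Path B total = 12 + 5 = 17
Critical path = longest path = max(25, 17) = 25

25


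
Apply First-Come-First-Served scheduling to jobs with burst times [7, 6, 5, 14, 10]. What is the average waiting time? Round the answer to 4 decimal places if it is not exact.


FCFS order (as given): [7, 6, 5, 14, 10]
Waiting times:
  Job 1: wait = 0
  Job 2: wait = 7
  Job 3: wait = 13
  Job 4: wait = 18
  Job 5: wait = 32
Sum of waiting times = 70
Average waiting time = 70/5 = 14.0

14.0


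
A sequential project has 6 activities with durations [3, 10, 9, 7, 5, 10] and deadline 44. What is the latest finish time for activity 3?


LF(activity 3) = deadline - sum of successor durations
Successors: activities 4 through 6 with durations [7, 5, 10]
Sum of successor durations = 22
LF = 44 - 22 = 22

22


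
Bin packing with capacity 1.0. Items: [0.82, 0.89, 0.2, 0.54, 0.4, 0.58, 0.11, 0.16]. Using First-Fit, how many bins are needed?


Place items sequentially using First-Fit:
  Item 0.82 -> new Bin 1
  Item 0.89 -> new Bin 2
  Item 0.2 -> new Bin 3
  Item 0.54 -> Bin 3 (now 0.74)
  Item 0.4 -> new Bin 4
  Item 0.58 -> Bin 4 (now 0.98)
  Item 0.11 -> Bin 1 (now 0.93)
  Item 0.16 -> Bin 3 (now 0.9)
Total bins used = 4

4


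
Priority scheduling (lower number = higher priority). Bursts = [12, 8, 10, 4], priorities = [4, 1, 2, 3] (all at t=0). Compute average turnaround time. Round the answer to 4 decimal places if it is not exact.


Sort by priority (ascending = highest first):
Order: [(1, 8), (2, 10), (3, 4), (4, 12)]
Completion times:
  Priority 1, burst=8, C=8
  Priority 2, burst=10, C=18
  Priority 3, burst=4, C=22
  Priority 4, burst=12, C=34
Average turnaround = 82/4 = 20.5

20.5


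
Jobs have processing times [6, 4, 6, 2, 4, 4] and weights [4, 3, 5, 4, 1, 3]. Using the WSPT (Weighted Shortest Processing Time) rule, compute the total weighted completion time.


Compute p/w ratios and sort ascending (WSPT): [(2, 4), (6, 5), (4, 3), (4, 3), (6, 4), (4, 1)]
Compute weighted completion times:
  Job (p=2,w=4): C=2, w*C=4*2=8
  Job (p=6,w=5): C=8, w*C=5*8=40
  Job (p=4,w=3): C=12, w*C=3*12=36
  Job (p=4,w=3): C=16, w*C=3*16=48
  Job (p=6,w=4): C=22, w*C=4*22=88
  Job (p=4,w=1): C=26, w*C=1*26=26
Total weighted completion time = 246

246


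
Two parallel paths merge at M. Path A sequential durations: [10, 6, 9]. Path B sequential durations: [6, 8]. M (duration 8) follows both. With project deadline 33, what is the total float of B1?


Forward pass: ES(B1) = sum of predecessors on chain B = 0
EF = ES + duration = 0 + 6 = 6
Backward pass: LF(M) = deadline = 33; LS(M) = 33 - 8 = 25
LF(B1) = LS(M) - sum(successors on chain B) = 25 - 8 = 17
LS = LF - duration = 17 - 6 = 11
Total float = LS - ES = 11 - 0 = 11

11


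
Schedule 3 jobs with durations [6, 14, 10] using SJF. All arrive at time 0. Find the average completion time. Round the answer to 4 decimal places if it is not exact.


SJF order (ascending): [6, 10, 14]
Completion times:
  Job 1: burst=6, C=6
  Job 2: burst=10, C=16
  Job 3: burst=14, C=30
Average completion = 52/3 = 17.3333

17.3333


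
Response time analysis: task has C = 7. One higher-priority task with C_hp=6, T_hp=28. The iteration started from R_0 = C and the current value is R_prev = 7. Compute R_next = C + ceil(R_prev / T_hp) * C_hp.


R_next = C + ceil(R_prev / T_hp) * C_hp
ceil(7 / 28) = ceil(0.25) = 1
Interference = 1 * 6 = 6
R_next = 7 + 6 = 13

13


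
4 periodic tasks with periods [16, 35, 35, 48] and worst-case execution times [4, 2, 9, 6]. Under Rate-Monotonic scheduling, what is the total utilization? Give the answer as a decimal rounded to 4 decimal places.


Compute individual utilizations (exact fractions):
  Task 1: C/T = 4/16 = 1/4 (approx. 0.25)
  Task 2: C/T = 2/35 (approx. 0.0571)
  Task 3: C/T = 9/35 (approx. 0.2571)
  Task 4: C/T = 6/48 = 1/8 (approx. 0.125)
Total utilization U = 1/4 + 2/35 + 9/35 + 1/8 = 193/280
Rounded to 4 decimal places: U = 0.6893
RM (Liu & Layland) bound for 4 tasks = 0.756828; compare with U = 193/280 (approx. 0.689286)
U <= bound, so schedulable by RM sufficient condition.

0.6893


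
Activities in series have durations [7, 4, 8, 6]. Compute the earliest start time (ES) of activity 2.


Activity 2 starts after activities 1 through 1 complete.
Predecessor durations: [7]
ES = 7 = 7

7


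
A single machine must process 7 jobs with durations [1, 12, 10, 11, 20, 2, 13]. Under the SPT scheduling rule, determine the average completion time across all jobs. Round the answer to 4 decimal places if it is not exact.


Sort jobs by processing time (SPT order): [1, 2, 10, 11, 12, 13, 20]
Compute completion times sequentially:
  Job 1: processing = 1, completes at 1
  Job 2: processing = 2, completes at 3
  Job 3: processing = 10, completes at 13
  Job 4: processing = 11, completes at 24
  Job 5: processing = 12, completes at 36
  Job 6: processing = 13, completes at 49
  Job 7: processing = 20, completes at 69
Sum of completion times = 195
Average completion time = 195/7 = 27.8571

27.8571


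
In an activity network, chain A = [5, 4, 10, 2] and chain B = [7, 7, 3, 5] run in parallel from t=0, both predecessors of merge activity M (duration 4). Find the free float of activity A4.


ES(A4) = sum of predecessors on chain A = 19
EF(A4) = ES + duration = 19 + 2 = 21
Successor of A4 is M. ES(M) = max(sum(A), sum(B)) = max(21, 22) = 22
Free float = ES(successor) - EF(current) = 22 - 21 = 1

1


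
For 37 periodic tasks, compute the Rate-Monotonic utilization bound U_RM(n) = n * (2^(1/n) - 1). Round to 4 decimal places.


Compute 2^(1/37) = 1.0189102844
Subtract 1: 1.0189102844 - 1 = 0.0189102844
Multiply by n: 37 * 0.0189102844 = 0.6996805228
Round to 4 dp: 0.6997

0.6997


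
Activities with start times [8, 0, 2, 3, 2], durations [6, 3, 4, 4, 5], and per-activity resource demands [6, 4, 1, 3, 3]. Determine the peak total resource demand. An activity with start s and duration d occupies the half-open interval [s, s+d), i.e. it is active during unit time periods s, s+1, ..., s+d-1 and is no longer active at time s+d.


Each activity i is active on [start_i, start_i + duration_i).
Compute total resource usage per time slot:
  t=0: active resources = [4], total = 4
  t=1: active resources = [4], total = 4
  t=2: active resources = [4, 1, 3], total = 8
  t=3: active resources = [1, 3, 3], total = 7
  t=4: active resources = [1, 3, 3], total = 7
  t=5: active resources = [1, 3, 3], total = 7
  t=6: active resources = [3, 3], total = 6
  t=7: active resources = [], total = 0
  t=8: active resources = [6], total = 6
  t=9: active resources = [6], total = 6
  t=10: active resources = [6], total = 6
  t=11: active resources = [6], total = 6
  t=12: active resources = [6], total = 6
  t=13: active resources = [6], total = 6
Peak resource demand = 8

8


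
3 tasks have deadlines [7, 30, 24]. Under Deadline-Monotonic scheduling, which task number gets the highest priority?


Sort tasks by relative deadline (ascending):
  Task 1: deadline = 7
  Task 3: deadline = 24
  Task 2: deadline = 30
Priority order (highest first): [1, 3, 2]
Highest priority task = 1

1


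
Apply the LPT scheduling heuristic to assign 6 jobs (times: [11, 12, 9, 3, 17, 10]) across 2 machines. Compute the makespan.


Sort jobs in decreasing order (LPT): [17, 12, 11, 10, 9, 3]
Assign each job to the least loaded machine:
  Machine 1: jobs [17, 10, 3], load = 30
  Machine 2: jobs [12, 11, 9], load = 32
Makespan = max load = 32

32


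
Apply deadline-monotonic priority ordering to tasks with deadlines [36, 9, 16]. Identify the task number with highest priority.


Sort tasks by relative deadline (ascending):
  Task 2: deadline = 9
  Task 3: deadline = 16
  Task 1: deadline = 36
Priority order (highest first): [2, 3, 1]
Highest priority task = 2

2


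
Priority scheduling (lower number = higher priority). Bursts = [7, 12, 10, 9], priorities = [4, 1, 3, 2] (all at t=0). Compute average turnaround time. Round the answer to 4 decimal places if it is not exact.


Sort by priority (ascending = highest first):
Order: [(1, 12), (2, 9), (3, 10), (4, 7)]
Completion times:
  Priority 1, burst=12, C=12
  Priority 2, burst=9, C=21
  Priority 3, burst=10, C=31
  Priority 4, burst=7, C=38
Average turnaround = 102/4 = 25.5

25.5


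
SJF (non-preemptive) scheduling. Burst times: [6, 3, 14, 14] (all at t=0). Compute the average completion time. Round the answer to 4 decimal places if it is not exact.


SJF order (ascending): [3, 6, 14, 14]
Completion times:
  Job 1: burst=3, C=3
  Job 2: burst=6, C=9
  Job 3: burst=14, C=23
  Job 4: burst=14, C=37
Average completion = 72/4 = 18.0

18.0


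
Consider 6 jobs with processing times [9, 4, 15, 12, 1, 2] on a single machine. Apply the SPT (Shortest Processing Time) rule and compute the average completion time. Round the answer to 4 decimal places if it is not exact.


Sort jobs by processing time (SPT order): [1, 2, 4, 9, 12, 15]
Compute completion times sequentially:
  Job 1: processing = 1, completes at 1
  Job 2: processing = 2, completes at 3
  Job 3: processing = 4, completes at 7
  Job 4: processing = 9, completes at 16
  Job 5: processing = 12, completes at 28
  Job 6: processing = 15, completes at 43
Sum of completion times = 98
Average completion time = 98/6 = 16.3333

16.3333


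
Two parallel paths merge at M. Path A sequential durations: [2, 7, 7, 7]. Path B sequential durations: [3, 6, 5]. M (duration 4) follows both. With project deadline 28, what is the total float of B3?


Forward pass: ES(B3) = sum of predecessors on chain B = 9
EF = ES + duration = 9 + 5 = 14
Backward pass: LF(M) = deadline = 28; LS(M) = 28 - 4 = 24
LF(B3) = LS(M) - sum(successors on chain B) = 24 - 0 = 24
LS = LF - duration = 24 - 5 = 19
Total float = LS - ES = 19 - 9 = 10

10


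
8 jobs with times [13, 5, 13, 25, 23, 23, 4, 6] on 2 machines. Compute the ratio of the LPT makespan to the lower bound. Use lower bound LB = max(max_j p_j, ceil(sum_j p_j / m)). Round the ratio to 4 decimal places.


LPT order: [25, 23, 23, 13, 13, 6, 5, 4]
Machine loads after assignment: [56, 56]
LPT makespan = 56
Lower bound = max(max_job, ceil(total/2)) = max(25, 56) = 56
Ratio = 56 / 56 = 1.0

1.0


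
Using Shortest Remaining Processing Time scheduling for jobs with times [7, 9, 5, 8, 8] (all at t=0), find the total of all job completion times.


Since all jobs arrive at t=0, SRPT equals SPT ordering.
SPT order: [5, 7, 8, 8, 9]
Completion times:
  Job 1: p=5, C=5
  Job 2: p=7, C=12
  Job 3: p=8, C=20
  Job 4: p=8, C=28
  Job 5: p=9, C=37
Total completion time = 5 + 12 + 20 + 28 + 37 = 102

102


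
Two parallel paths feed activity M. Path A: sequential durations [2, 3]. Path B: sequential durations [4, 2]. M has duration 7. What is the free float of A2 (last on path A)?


ES(A2) = sum of predecessors on chain A = 2
EF(A2) = ES + duration = 2 + 3 = 5
Successor of A2 is M. ES(M) = max(sum(A), sum(B)) = max(5, 6) = 6
Free float = ES(successor) - EF(current) = 6 - 5 = 1

1


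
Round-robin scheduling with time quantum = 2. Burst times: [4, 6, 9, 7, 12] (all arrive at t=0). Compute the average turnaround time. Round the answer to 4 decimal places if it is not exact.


Time quantum = 2
Execution trace:
  J1 runs 2 units, time = 2
  J2 runs 2 units, time = 4
  J3 runs 2 units, time = 6
  J4 runs 2 units, time = 8
  J5 runs 2 units, time = 10
  J1 runs 2 units, time = 12
  J2 runs 2 units, time = 14
  J3 runs 2 units, time = 16
  J4 runs 2 units, time = 18
  J5 runs 2 units, time = 20
  J2 runs 2 units, time = 22
  J3 runs 2 units, time = 24
  J4 runs 2 units, time = 26
  J5 runs 2 units, time = 28
  J3 runs 2 units, time = 30
  J4 runs 1 units, time = 31
  J5 runs 2 units, time = 33
  J3 runs 1 units, time = 34
  J5 runs 2 units, time = 36
  J5 runs 2 units, time = 38
Finish times: [12, 22, 34, 31, 38]
Average turnaround = 137/5 = 27.4

27.4


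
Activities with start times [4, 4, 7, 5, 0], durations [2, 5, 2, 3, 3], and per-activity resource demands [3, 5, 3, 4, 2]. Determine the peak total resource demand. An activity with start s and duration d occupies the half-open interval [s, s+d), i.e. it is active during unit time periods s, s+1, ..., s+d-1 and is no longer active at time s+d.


Each activity i is active on [start_i, start_i + duration_i).
Compute total resource usage per time slot:
  t=0: active resources = [2], total = 2
  t=1: active resources = [2], total = 2
  t=2: active resources = [2], total = 2
  t=3: active resources = [], total = 0
  t=4: active resources = [3, 5], total = 8
  t=5: active resources = [3, 5, 4], total = 12
  t=6: active resources = [5, 4], total = 9
  t=7: active resources = [5, 3, 4], total = 12
  t=8: active resources = [5, 3], total = 8
Peak resource demand = 12

12


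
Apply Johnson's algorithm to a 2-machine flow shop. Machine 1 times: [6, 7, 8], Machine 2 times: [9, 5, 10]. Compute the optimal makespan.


Apply Johnson's rule:
  Group 1 (a <= b): [(1, 6, 9), (3, 8, 10)]
  Group 2 (a > b): [(2, 7, 5)]
Optimal job order: [1, 3, 2]
Schedule:
  Job 1: M1 done at 6, M2 done at 15
  Job 3: M1 done at 14, M2 done at 25
  Job 2: M1 done at 21, M2 done at 30
Makespan = 30

30


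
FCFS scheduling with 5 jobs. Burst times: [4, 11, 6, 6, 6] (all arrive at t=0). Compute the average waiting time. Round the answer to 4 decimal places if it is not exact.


FCFS order (as given): [4, 11, 6, 6, 6]
Waiting times:
  Job 1: wait = 0
  Job 2: wait = 4
  Job 3: wait = 15
  Job 4: wait = 21
  Job 5: wait = 27
Sum of waiting times = 67
Average waiting time = 67/5 = 13.4

13.4


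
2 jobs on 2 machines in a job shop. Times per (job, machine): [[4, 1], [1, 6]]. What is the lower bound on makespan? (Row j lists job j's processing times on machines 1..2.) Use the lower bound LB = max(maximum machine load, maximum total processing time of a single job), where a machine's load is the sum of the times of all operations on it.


Machine loads:
  Machine 1: 4 + 1 = 5
  Machine 2: 1 + 6 = 7
Max machine load = 7
Job totals:
  Job 1: 5
  Job 2: 7
Max job total = 7
Lower bound = max(7, 7) = 7

7


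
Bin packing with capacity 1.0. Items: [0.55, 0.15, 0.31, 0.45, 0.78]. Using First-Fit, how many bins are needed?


Place items sequentially using First-Fit:
  Item 0.55 -> new Bin 1
  Item 0.15 -> Bin 1 (now 0.7)
  Item 0.31 -> new Bin 2
  Item 0.45 -> Bin 2 (now 0.76)
  Item 0.78 -> new Bin 3
Total bins used = 3

3


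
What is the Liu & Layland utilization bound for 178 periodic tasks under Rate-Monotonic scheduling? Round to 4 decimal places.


Compute 2^(1/178) = 1.0039016771
Subtract 1: 1.0039016771 - 1 = 0.0039016771
Multiply by n: 178 * 0.0039016771 = 0.6944985238
Round to 4 dp: 0.6945

0.6945


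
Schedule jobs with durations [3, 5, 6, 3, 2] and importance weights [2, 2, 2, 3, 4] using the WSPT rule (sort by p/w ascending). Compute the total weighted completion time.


Compute p/w ratios and sort ascending (WSPT): [(2, 4), (3, 3), (3, 2), (5, 2), (6, 2)]
Compute weighted completion times:
  Job (p=2,w=4): C=2, w*C=4*2=8
  Job (p=3,w=3): C=5, w*C=3*5=15
  Job (p=3,w=2): C=8, w*C=2*8=16
  Job (p=5,w=2): C=13, w*C=2*13=26
  Job (p=6,w=2): C=19, w*C=2*19=38
Total weighted completion time = 103

103


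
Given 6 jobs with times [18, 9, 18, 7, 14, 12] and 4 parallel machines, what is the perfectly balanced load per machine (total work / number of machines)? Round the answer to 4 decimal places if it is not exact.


Total processing time = 18 + 9 + 18 + 7 + 14 + 12 = 78
Number of machines = 4
Ideal balanced load = 78 / 4 = 19.5

19.5


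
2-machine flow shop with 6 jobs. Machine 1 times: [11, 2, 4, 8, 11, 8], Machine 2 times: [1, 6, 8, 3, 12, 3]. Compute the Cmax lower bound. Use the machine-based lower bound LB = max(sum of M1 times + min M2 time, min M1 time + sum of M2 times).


LB1 = sum(M1 times) + min(M2 times) = 44 + 1 = 45
LB2 = min(M1 times) + sum(M2 times) = 2 + 33 = 35
Lower bound = max(LB1, LB2) = max(45, 35) = 45

45


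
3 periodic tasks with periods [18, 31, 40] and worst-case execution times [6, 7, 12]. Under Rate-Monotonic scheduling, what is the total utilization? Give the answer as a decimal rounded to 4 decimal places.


Compute individual utilizations (exact fractions):
  Task 1: C/T = 6/18 = 1/3 (approx. 0.3333)
  Task 2: C/T = 7/31 (approx. 0.2258)
  Task 3: C/T = 12/40 = 3/10 (approx. 0.3)
Total utilization U = 1/3 + 7/31 + 3/10 = 799/930
Rounded to 4 decimal places: U = 0.8591
RM (Liu & Layland) bound for 3 tasks = 0.779763; compare with U = 799/930 (approx. 0.859140)
bound < U <= 1, so the RM sufficient condition is not met (inconclusive; an exact test such as response-time analysis is needed).

0.8591


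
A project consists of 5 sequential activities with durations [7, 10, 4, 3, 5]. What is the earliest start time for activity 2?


Activity 2 starts after activities 1 through 1 complete.
Predecessor durations: [7]
ES = 7 = 7

7


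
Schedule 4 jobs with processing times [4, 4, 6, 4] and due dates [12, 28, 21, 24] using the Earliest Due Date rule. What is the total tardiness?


Sort by due date (EDD order): [(4, 12), (6, 21), (4, 24), (4, 28)]
Compute completion times and tardiness:
  Job 1: p=4, d=12, C=4, tardiness=max(0,4-12)=0
  Job 2: p=6, d=21, C=10, tardiness=max(0,10-21)=0
  Job 3: p=4, d=24, C=14, tardiness=max(0,14-24)=0
  Job 4: p=4, d=28, C=18, tardiness=max(0,18-28)=0
Total tardiness = 0

0


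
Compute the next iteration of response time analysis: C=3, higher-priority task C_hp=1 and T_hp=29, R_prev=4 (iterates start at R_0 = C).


R_next = C + ceil(R_prev / T_hp) * C_hp
ceil(4 / 29) = ceil(0.1379) = 1
Interference = 1 * 1 = 1
R_next = 3 + 1 = 4
R_next = R_prev, so the iteration has converged (response time = 4).

4


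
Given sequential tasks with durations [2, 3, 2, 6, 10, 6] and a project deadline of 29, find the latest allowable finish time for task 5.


LF(activity 5) = deadline - sum of successor durations
Successors: activities 6 through 6 with durations [6]
Sum of successor durations = 6
LF = 29 - 6 = 23

23


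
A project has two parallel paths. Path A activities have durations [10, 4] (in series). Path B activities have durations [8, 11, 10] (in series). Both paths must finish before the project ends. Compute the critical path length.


Path A total = 10 + 4 = 14
Path B total = 8 + 11 + 10 = 29
Critical path = longest path = max(14, 29) = 29

29


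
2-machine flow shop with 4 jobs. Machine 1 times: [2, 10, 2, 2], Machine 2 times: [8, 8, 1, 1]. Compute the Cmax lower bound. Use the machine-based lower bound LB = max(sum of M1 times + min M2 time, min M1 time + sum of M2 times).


LB1 = sum(M1 times) + min(M2 times) = 16 + 1 = 17
LB2 = min(M1 times) + sum(M2 times) = 2 + 18 = 20
Lower bound = max(LB1, LB2) = max(17, 20) = 20

20


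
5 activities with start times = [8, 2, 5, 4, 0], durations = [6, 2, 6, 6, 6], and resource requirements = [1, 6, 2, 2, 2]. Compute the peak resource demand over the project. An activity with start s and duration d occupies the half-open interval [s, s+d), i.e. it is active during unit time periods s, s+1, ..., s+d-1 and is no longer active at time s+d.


Each activity i is active on [start_i, start_i + duration_i).
Compute total resource usage per time slot:
  t=0: active resources = [2], total = 2
  t=1: active resources = [2], total = 2
  t=2: active resources = [6, 2], total = 8
  t=3: active resources = [6, 2], total = 8
  t=4: active resources = [2, 2], total = 4
  t=5: active resources = [2, 2, 2], total = 6
  t=6: active resources = [2, 2], total = 4
  t=7: active resources = [2, 2], total = 4
  t=8: active resources = [1, 2, 2], total = 5
  t=9: active resources = [1, 2, 2], total = 5
  t=10: active resources = [1, 2], total = 3
  t=11: active resources = [1], total = 1
  t=12: active resources = [1], total = 1
  t=13: active resources = [1], total = 1
Peak resource demand = 8

8


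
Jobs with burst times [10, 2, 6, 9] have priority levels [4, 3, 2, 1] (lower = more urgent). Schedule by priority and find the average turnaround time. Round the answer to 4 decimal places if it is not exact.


Sort by priority (ascending = highest first):
Order: [(1, 9), (2, 6), (3, 2), (4, 10)]
Completion times:
  Priority 1, burst=9, C=9
  Priority 2, burst=6, C=15
  Priority 3, burst=2, C=17
  Priority 4, burst=10, C=27
Average turnaround = 68/4 = 17.0

17.0


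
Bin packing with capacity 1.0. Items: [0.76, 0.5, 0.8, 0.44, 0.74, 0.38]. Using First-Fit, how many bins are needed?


Place items sequentially using First-Fit:
  Item 0.76 -> new Bin 1
  Item 0.5 -> new Bin 2
  Item 0.8 -> new Bin 3
  Item 0.44 -> Bin 2 (now 0.94)
  Item 0.74 -> new Bin 4
  Item 0.38 -> new Bin 5
Total bins used = 5

5


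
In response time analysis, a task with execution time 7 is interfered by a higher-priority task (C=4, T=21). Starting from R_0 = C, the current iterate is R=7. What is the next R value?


R_next = C + ceil(R_prev / T_hp) * C_hp
ceil(7 / 21) = ceil(0.3333) = 1
Interference = 1 * 4 = 4
R_next = 7 + 4 = 11

11


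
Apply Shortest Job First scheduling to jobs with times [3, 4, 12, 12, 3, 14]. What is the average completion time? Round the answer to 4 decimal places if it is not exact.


SJF order (ascending): [3, 3, 4, 12, 12, 14]
Completion times:
  Job 1: burst=3, C=3
  Job 2: burst=3, C=6
  Job 3: burst=4, C=10
  Job 4: burst=12, C=22
  Job 5: burst=12, C=34
  Job 6: burst=14, C=48
Average completion = 123/6 = 20.5

20.5


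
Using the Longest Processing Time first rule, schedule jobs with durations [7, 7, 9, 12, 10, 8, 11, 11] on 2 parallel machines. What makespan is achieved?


Sort jobs in decreasing order (LPT): [12, 11, 11, 10, 9, 8, 7, 7]
Assign each job to the least loaded machine:
  Machine 1: jobs [12, 10, 9, 7], load = 38
  Machine 2: jobs [11, 11, 8, 7], load = 37
Makespan = max load = 38

38


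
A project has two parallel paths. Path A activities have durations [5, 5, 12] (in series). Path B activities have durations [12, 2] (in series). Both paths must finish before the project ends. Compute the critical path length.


Path A total = 5 + 5 + 12 = 22
Path B total = 12 + 2 = 14
Critical path = longest path = max(22, 14) = 22

22


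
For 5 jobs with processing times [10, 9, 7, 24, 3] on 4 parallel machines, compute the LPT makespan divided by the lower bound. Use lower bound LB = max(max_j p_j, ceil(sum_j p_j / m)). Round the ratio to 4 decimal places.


LPT order: [24, 10, 9, 7, 3]
Machine loads after assignment: [24, 10, 9, 10]
LPT makespan = 24
Lower bound = max(max_job, ceil(total/4)) = max(24, 14) = 24
Ratio = 24 / 24 = 1.0

1.0


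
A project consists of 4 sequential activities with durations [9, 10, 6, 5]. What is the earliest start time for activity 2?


Activity 2 starts after activities 1 through 1 complete.
Predecessor durations: [9]
ES = 9 = 9

9


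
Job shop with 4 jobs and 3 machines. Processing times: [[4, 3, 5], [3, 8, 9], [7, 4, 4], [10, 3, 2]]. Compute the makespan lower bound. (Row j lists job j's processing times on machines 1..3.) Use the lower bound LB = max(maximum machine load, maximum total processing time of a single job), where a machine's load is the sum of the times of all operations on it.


Machine loads:
  Machine 1: 4 + 3 + 7 + 10 = 24
  Machine 2: 3 + 8 + 4 + 3 = 18
  Machine 3: 5 + 9 + 4 + 2 = 20
Max machine load = 24
Job totals:
  Job 1: 12
  Job 2: 20
  Job 3: 15
  Job 4: 15
Max job total = 20
Lower bound = max(24, 20) = 24

24


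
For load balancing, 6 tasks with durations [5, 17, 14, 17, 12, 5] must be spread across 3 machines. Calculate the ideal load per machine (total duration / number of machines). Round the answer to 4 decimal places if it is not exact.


Total processing time = 5 + 17 + 14 + 17 + 12 + 5 = 70
Number of machines = 3
Ideal balanced load = 70 / 3 = 23.3333

23.3333


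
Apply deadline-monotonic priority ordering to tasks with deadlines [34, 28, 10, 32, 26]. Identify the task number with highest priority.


Sort tasks by relative deadline (ascending):
  Task 3: deadline = 10
  Task 5: deadline = 26
  Task 2: deadline = 28
  Task 4: deadline = 32
  Task 1: deadline = 34
Priority order (highest first): [3, 5, 2, 4, 1]
Highest priority task = 3

3


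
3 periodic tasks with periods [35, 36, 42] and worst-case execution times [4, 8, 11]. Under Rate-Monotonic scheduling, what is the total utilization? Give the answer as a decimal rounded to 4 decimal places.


Compute individual utilizations (exact fractions):
  Task 1: C/T = 4/35 (approx. 0.1143)
  Task 2: C/T = 8/36 = 2/9 (approx. 0.2222)
  Task 3: C/T = 11/42 (approx. 0.2619)
Total utilization U = 4/35 + 2/9 + 11/42 = 377/630
Rounded to 4 decimal places: U = 0.5984
RM (Liu & Layland) bound for 3 tasks = 0.779763; compare with U = 377/630 (approx. 0.598413)
U <= bound, so schedulable by RM sufficient condition.

0.5984


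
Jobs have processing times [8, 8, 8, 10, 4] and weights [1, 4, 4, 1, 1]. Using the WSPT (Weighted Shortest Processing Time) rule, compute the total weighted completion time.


Compute p/w ratios and sort ascending (WSPT): [(8, 4), (8, 4), (4, 1), (8, 1), (10, 1)]
Compute weighted completion times:
  Job (p=8,w=4): C=8, w*C=4*8=32
  Job (p=8,w=4): C=16, w*C=4*16=64
  Job (p=4,w=1): C=20, w*C=1*20=20
  Job (p=8,w=1): C=28, w*C=1*28=28
  Job (p=10,w=1): C=38, w*C=1*38=38
Total weighted completion time = 182

182


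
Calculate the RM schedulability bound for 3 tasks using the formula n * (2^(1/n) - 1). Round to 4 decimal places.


Compute 2^(1/3) = 1.2599210499
Subtract 1: 1.2599210499 - 1 = 0.2599210499
Multiply by n: 3 * 0.2599210499 = 0.7797631497
Round to 4 dp: 0.7798

0.7798


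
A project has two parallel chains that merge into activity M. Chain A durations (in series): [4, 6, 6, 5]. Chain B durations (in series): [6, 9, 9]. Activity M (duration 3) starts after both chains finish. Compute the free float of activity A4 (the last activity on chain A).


ES(A4) = sum of predecessors on chain A = 16
EF(A4) = ES + duration = 16 + 5 = 21
Successor of A4 is M. ES(M) = max(sum(A), sum(B)) = max(21, 24) = 24
Free float = ES(successor) - EF(current) = 24 - 21 = 3

3


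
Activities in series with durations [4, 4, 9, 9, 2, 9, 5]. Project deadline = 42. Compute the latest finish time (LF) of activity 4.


LF(activity 4) = deadline - sum of successor durations
Successors: activities 5 through 7 with durations [2, 9, 5]
Sum of successor durations = 16
LF = 42 - 16 = 26

26


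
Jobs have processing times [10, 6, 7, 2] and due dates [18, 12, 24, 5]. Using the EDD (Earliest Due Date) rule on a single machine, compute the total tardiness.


Sort by due date (EDD order): [(2, 5), (6, 12), (10, 18), (7, 24)]
Compute completion times and tardiness:
  Job 1: p=2, d=5, C=2, tardiness=max(0,2-5)=0
  Job 2: p=6, d=12, C=8, tardiness=max(0,8-12)=0
  Job 3: p=10, d=18, C=18, tardiness=max(0,18-18)=0
  Job 4: p=7, d=24, C=25, tardiness=max(0,25-24)=1
Total tardiness = 1

1


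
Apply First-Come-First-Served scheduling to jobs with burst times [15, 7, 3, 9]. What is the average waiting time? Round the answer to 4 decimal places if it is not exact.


FCFS order (as given): [15, 7, 3, 9]
Waiting times:
  Job 1: wait = 0
  Job 2: wait = 15
  Job 3: wait = 22
  Job 4: wait = 25
Sum of waiting times = 62
Average waiting time = 62/4 = 15.5

15.5


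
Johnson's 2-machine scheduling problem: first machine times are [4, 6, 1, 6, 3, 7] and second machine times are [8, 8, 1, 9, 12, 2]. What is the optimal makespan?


Apply Johnson's rule:
  Group 1 (a <= b): [(3, 1, 1), (5, 3, 12), (1, 4, 8), (2, 6, 8), (4, 6, 9)]
  Group 2 (a > b): [(6, 7, 2)]
Optimal job order: [3, 5, 1, 2, 4, 6]
Schedule:
  Job 3: M1 done at 1, M2 done at 2
  Job 5: M1 done at 4, M2 done at 16
  Job 1: M1 done at 8, M2 done at 24
  Job 2: M1 done at 14, M2 done at 32
  Job 4: M1 done at 20, M2 done at 41
  Job 6: M1 done at 27, M2 done at 43
Makespan = 43

43


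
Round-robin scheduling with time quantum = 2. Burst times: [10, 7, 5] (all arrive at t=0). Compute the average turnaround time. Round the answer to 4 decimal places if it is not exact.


Time quantum = 2
Execution trace:
  J1 runs 2 units, time = 2
  J2 runs 2 units, time = 4
  J3 runs 2 units, time = 6
  J1 runs 2 units, time = 8
  J2 runs 2 units, time = 10
  J3 runs 2 units, time = 12
  J1 runs 2 units, time = 14
  J2 runs 2 units, time = 16
  J3 runs 1 units, time = 17
  J1 runs 2 units, time = 19
  J2 runs 1 units, time = 20
  J1 runs 2 units, time = 22
Finish times: [22, 20, 17]
Average turnaround = 59/3 = 19.6667

19.6667


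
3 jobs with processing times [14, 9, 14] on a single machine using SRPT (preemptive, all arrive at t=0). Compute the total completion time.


Since all jobs arrive at t=0, SRPT equals SPT ordering.
SPT order: [9, 14, 14]
Completion times:
  Job 1: p=9, C=9
  Job 2: p=14, C=23
  Job 3: p=14, C=37
Total completion time = 9 + 23 + 37 = 69

69


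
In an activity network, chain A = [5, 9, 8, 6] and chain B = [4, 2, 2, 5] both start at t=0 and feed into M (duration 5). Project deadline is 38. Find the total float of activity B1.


Forward pass: ES(B1) = sum of predecessors on chain B = 0
EF = ES + duration = 0 + 4 = 4
Backward pass: LF(M) = deadline = 38; LS(M) = 38 - 5 = 33
LF(B1) = LS(M) - sum(successors on chain B) = 33 - 9 = 24
LS = LF - duration = 24 - 4 = 20
Total float = LS - ES = 20 - 0 = 20

20


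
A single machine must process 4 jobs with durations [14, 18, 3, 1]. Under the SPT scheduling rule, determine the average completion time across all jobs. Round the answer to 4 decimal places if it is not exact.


Sort jobs by processing time (SPT order): [1, 3, 14, 18]
Compute completion times sequentially:
  Job 1: processing = 1, completes at 1
  Job 2: processing = 3, completes at 4
  Job 3: processing = 14, completes at 18
  Job 4: processing = 18, completes at 36
Sum of completion times = 59
Average completion time = 59/4 = 14.75

14.75


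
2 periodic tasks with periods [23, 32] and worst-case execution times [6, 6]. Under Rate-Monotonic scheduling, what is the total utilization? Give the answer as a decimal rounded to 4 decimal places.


Compute individual utilizations (exact fractions):
  Task 1: C/T = 6/23 (approx. 0.2609)
  Task 2: C/T = 6/32 = 3/16 (approx. 0.1875)
Total utilization U = 6/23 + 3/16 = 165/368
Rounded to 4 decimal places: U = 0.4484
RM (Liu & Layland) bound for 2 tasks = 0.828427; compare with U = 165/368 (approx. 0.448370)
U <= bound, so schedulable by RM sufficient condition.

0.4484
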